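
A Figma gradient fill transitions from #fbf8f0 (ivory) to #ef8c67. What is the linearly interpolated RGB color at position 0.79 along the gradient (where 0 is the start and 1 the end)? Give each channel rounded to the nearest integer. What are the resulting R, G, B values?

(242, 163, 132)

#fbf8f0 → (251, 248, 240); #ef8c67 → (239, 140, 103).
R = 251 + 0.79 × (239 − 251) = 251 + 0.79 × -12 = 241.52 → 242
G = 248 + 0.79 × (140 − 248) = 248 + 0.79 × -108 = 162.68 → 163
B = 240 + 0.79 × (103 − 240) = 240 + 0.79 × -137 = 131.77 → 132
So the blended color is (242, 163, 132), about #f2a384.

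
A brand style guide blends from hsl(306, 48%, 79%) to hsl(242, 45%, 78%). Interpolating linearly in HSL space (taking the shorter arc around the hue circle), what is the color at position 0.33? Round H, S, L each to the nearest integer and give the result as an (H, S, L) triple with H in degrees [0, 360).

(285, 47, 79)

Hue arc: Δh = 242 − 306 = -64° (|Δh| ≤ 180, already the shorter path).
H = 306 + 0.33 × (-64) = 284.88 → 285°
S = 48 + 0.33 × (45 − 48) = 47.01 → 47%
L = 79 + 0.33 × (78 − 79) = 78.67 → 79%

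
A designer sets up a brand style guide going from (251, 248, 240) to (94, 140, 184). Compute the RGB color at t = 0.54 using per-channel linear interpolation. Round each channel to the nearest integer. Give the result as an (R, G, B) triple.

R = 251 + 0.54 × (94 − 251) = 251 + 0.54 × -157 = 166.22 → 166
G = 248 + 0.54 × (140 − 248) = 248 + 0.54 × -108 = 189.68 → 190
B = 240 + 0.54 × (184 − 240) = 240 + 0.54 × -56 = 209.76 → 210
So the blended color is (166, 190, 210), about #a6bed2.

(166, 190, 210)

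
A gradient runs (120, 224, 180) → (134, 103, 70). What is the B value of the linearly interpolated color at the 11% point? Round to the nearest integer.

B = 180 + 0.11 × (70 − 180) = 167.9 → 168

168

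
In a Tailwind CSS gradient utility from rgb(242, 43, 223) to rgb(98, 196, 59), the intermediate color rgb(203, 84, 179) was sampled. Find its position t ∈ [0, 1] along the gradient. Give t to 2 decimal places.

0.27

Invert the lerp on the B channel (largest span, 164): t = (179 − 223) / (59 − 223) = -44/-164 = 0.26829.
Check on R: (203 − 242)/(98 − 242) = 0.2708 ✓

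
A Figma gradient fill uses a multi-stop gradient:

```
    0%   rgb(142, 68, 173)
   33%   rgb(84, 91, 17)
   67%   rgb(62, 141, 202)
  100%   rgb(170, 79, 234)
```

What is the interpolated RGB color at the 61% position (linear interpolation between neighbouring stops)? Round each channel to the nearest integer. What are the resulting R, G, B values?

(66, 132, 169)

61% lies between the 33% and 67% stops, so the local fraction is t = (61 − 33)/(67 − 33) = 28/34 ≈ 0.8235.
R = 84 + 0.8235 × (62 − 84) = 65.883 → 66
G = 91 + 0.8235 × (141 − 91) = 132.175 → 132
B = 17 + 0.8235 × (202 − 17) = 169.347 → 169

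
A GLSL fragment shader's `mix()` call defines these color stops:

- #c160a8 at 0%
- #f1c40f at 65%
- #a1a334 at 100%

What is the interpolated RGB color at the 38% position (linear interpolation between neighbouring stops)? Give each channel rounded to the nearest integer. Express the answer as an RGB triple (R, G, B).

38% lies between the 0% and 65% stops, so the local fraction is t = (38 − 0)/(65 − 0) = 38/65 ≈ 0.5846.
#c160a8 → (193, 96, 168); #f1c40f → (241, 196, 15).
R = 193 + 0.5846 × (241 − 193) = 221.061 → 221
G = 96 + 0.5846 × (196 − 96) = 154.46 → 154
B = 168 + 0.5846 × (15 − 168) = 78.556 → 79

(221, 154, 79)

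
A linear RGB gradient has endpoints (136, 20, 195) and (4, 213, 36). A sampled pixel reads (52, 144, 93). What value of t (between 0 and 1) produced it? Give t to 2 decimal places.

0.64

Invert the lerp on the G channel (largest span, 193): t = (144 − 20) / (213 − 20) = 124/193 = 0.64249.
Check on R: (52 − 136)/(4 − 136) = 0.6364 ✓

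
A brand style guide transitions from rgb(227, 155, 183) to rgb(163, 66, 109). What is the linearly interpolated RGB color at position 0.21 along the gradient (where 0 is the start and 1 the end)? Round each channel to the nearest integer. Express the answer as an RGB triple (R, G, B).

R = 227 + 0.21 × (163 − 227) = 227 + 0.21 × -64 = 213.56 → 214
G = 155 + 0.21 × (66 − 155) = 155 + 0.21 × -89 = 136.31 → 136
B = 183 + 0.21 × (109 − 183) = 183 + 0.21 × -74 = 167.46 → 167
So the blended color is (214, 136, 167), about #d688a7.

(214, 136, 167)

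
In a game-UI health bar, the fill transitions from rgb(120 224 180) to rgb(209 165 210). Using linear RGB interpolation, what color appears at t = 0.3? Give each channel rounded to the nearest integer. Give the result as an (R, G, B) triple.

(147, 206, 189)

R = 120 + 0.3 × (209 − 120) = 120 + 0.3 × 89 = 146.7 → 147
G = 224 + 0.3 × (165 − 224) = 224 + 0.3 × -59 = 206.3 → 206
B = 180 + 0.3 × (210 − 180) = 180 + 0.3 × 30 = 189 → 189
So the blended color is (147, 206, 189), about #93cebd.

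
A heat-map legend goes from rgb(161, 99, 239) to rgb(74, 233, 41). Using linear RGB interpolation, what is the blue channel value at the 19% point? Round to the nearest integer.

B = 239 + 0.19 × (41 − 239) = 201.38 → 201

201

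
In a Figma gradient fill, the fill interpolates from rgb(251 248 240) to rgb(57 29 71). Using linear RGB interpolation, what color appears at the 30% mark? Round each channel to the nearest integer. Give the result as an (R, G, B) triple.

(193, 182, 189)

30% corresponds to t = 0.3.
R = 251 + 0.3 × (57 − 251) = 251 + 0.3 × -194 = 192.8 → 193
G = 248 + 0.3 × (29 − 248) = 248 + 0.3 × -219 = 182.3 → 182
B = 240 + 0.3 × (71 − 240) = 240 + 0.3 × -169 = 189.3 → 189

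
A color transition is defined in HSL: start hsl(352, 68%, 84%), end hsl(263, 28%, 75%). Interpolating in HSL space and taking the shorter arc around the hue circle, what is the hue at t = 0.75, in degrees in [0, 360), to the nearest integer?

285

Hue arc: Δh = 263 − 352 = -89° (|Δh| ≤ 180, already the shorter path).
H = 352 + 0.75 × (-89) = 285.25 → 285°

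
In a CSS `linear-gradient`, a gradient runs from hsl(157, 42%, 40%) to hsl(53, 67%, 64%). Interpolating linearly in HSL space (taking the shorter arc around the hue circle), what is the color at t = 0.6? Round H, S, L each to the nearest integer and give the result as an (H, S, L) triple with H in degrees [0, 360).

(95, 57, 54)

Hue arc: Δh = 53 − 157 = -104° (|Δh| ≤ 180, already the shorter path).
H = 157 + 0.6 × (-104) = 94.6 → 95°
S = 42 + 0.6 × (67 − 42) = 57 → 57%
L = 40 + 0.6 × (64 − 40) = 54.4 → 54%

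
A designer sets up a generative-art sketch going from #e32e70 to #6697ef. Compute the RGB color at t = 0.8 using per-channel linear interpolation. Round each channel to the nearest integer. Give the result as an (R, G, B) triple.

(127, 130, 214)

#e32e70 → (227, 46, 112); #6697ef → (102, 151, 239).
R = 227 + 0.8 × (102 − 227) = 227 + 0.8 × -125 = 127 → 127
G = 46 + 0.8 × (151 − 46) = 46 + 0.8 × 105 = 130 → 130
B = 112 + 0.8 × (239 − 112) = 112 + 0.8 × 127 = 213.6 → 214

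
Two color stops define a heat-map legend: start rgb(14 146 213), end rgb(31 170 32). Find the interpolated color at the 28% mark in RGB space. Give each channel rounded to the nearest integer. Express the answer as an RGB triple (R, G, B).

(19, 153, 162)

28% corresponds to t = 0.28.
R = 14 + 0.28 × (31 − 14) = 14 + 0.28 × 17 = 18.76 → 19
G = 146 + 0.28 × (170 − 146) = 146 + 0.28 × 24 = 152.72 → 153
B = 213 + 0.28 × (32 − 213) = 213 + 0.28 × -181 = 162.32 → 162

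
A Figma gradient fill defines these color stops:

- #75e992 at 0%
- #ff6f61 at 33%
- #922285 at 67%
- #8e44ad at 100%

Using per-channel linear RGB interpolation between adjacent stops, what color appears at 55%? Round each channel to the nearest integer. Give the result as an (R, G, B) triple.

(184, 61, 120)

55% lies between the 33% and 67% stops, so the local fraction is t = (55 − 33)/(67 − 33) = 22/34 ≈ 0.6471.
#ff6f61 → (255, 111, 97); #922285 → (146, 34, 133).
R = 255 + 0.6471 × (146 − 255) = 184.466 → 184
G = 111 + 0.6471 × (34 − 111) = 61.173 → 61
B = 97 + 0.6471 × (133 − 97) = 120.296 → 120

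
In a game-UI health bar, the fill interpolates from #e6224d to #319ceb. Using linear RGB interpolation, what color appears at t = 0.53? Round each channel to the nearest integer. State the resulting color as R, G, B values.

#e6224d → (230, 34, 77); #319ceb → (49, 156, 235).
R = 230 + 0.53 × (49 − 230) = 230 + 0.53 × -181 = 134.07 → 134
G = 34 + 0.53 × (156 − 34) = 34 + 0.53 × 122 = 98.66 → 99
B = 77 + 0.53 × (235 − 77) = 77 + 0.53 × 158 = 160.74 → 161

(134, 99, 161)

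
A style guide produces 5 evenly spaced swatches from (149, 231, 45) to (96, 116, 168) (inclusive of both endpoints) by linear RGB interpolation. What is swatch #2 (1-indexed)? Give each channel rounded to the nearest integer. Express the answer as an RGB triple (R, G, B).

With 5 swatches and endpoints inclusive, swatch 2 sits at t = (2 − 1)/(5 − 1) = 1/4 ≈ 0.25.
R = 149 + 0.25 × (96 − 149) = 135.75 → 136
G = 231 + 0.25 × (116 − 231) = 202.25 → 202
B = 45 + 0.25 × (168 − 45) = 75.75 → 76

(136, 202, 76)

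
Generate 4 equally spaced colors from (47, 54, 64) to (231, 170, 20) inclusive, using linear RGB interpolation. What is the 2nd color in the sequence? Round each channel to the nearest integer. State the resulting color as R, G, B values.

With 4 swatches and endpoints inclusive, swatch 2 sits at t = (2 − 1)/(4 − 1) = 1/3 ≈ 0.3333.
R = 47 + 0.3333 × (231 − 47) = 108.327 → 108
G = 54 + 0.3333 × (170 − 54) = 92.663 → 93
B = 64 + 0.3333 × (20 − 64) = 49.335 → 49

(108, 93, 49)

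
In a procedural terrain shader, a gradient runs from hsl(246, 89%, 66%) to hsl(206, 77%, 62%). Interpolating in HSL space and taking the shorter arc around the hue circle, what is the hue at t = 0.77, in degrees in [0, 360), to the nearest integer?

Hue arc: Δh = 206 − 246 = -40° (|Δh| ≤ 180, already the shorter path).
H = 246 + 0.77 × (-40) = 215.2 → 215°

215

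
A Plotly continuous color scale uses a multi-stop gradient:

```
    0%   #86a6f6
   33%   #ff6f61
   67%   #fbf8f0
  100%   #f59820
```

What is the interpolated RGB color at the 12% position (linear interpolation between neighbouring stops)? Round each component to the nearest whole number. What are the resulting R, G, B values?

12% lies between the 0% and 33% stops, so the local fraction is t = (12 − 0)/(33 − 0) = 12/33 ≈ 0.3636.
#86a6f6 → (134, 166, 246); #ff6f61 → (255, 111, 97).
R = 134 + 0.3636 × (255 − 134) = 177.996 → 178
G = 166 + 0.3636 × (111 − 166) = 146.002 → 146
B = 246 + 0.3636 × (97 − 246) = 191.824 → 192

(178, 146, 192)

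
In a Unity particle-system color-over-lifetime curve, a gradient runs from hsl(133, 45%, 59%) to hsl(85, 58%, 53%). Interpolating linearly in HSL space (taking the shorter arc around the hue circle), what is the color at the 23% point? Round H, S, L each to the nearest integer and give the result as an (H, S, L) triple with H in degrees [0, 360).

Hue arc: Δh = 85 − 133 = -48° (|Δh| ≤ 180, already the shorter path).
H = 133 + 0.23 × (-48) = 121.96 → 122°
S = 45 + 0.23 × (58 − 45) = 47.99 → 48%
L = 59 + 0.23 × (53 − 59) = 57.62 → 58%

(122, 48, 58)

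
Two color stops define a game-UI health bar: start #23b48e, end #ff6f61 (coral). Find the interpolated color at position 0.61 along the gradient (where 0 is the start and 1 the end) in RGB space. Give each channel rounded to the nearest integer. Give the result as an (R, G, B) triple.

(169, 138, 115)

#23b48e → (35, 180, 142); #ff6f61 → (255, 111, 97).
R = 35 + 0.61 × (255 − 35) = 35 + 0.61 × 220 = 169.2 → 169
G = 180 + 0.61 × (111 − 180) = 180 + 0.61 × -69 = 137.91 → 138
B = 142 + 0.61 × (97 − 142) = 142 + 0.61 × -45 = 114.55 → 115
So the blended color is (169, 138, 115), about #a98a73.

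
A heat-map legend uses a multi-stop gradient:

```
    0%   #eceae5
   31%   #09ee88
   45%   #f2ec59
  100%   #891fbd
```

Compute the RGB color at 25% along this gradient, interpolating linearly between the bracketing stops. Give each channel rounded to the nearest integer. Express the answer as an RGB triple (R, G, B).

(53, 237, 154)

25% lies between the 0% and 31% stops, so the local fraction is t = (25 − 0)/(31 − 0) = 25/31 ≈ 0.8065.
#eceae5 → (236, 234, 229); #09ee88 → (9, 238, 136).
R = 236 + 0.8065 × (9 − 236) = 52.924 → 53
G = 234 + 0.8065 × (238 − 234) = 237.226 → 237
B = 229 + 0.8065 × (136 − 229) = 153.995 → 154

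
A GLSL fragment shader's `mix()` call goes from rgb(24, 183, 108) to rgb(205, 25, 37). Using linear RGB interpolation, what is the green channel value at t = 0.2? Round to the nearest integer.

G = 183 + 0.2 × (25 − 183) = 151.4 → 151

151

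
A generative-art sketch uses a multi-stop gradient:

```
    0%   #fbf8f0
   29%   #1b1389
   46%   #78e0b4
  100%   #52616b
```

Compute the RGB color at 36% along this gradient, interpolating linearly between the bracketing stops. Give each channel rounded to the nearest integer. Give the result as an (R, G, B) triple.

36% lies between the 29% and 46% stops, so the local fraction is t = (36 − 29)/(46 − 29) = 7/17 ≈ 0.4118.
#1b1389 → (27, 19, 137); #78e0b4 → (120, 224, 180).
R = 27 + 0.4118 × (120 − 27) = 65.297 → 65
G = 19 + 0.4118 × (224 − 19) = 103.419 → 103
B = 137 + 0.4118 × (180 − 137) = 154.707 → 155

(65, 103, 155)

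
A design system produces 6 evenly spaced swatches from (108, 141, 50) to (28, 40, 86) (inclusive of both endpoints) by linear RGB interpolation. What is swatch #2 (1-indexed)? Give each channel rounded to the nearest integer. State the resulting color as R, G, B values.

(92, 121, 57)

With 6 swatches and endpoints inclusive, swatch 2 sits at t = (2 − 1)/(6 − 1) = 1/5 ≈ 0.2.
R = 108 + 0.2 × (28 − 108) = 92 → 92
G = 141 + 0.2 × (40 − 141) = 120.8 → 121
B = 50 + 0.2 × (86 − 50) = 57.2 → 57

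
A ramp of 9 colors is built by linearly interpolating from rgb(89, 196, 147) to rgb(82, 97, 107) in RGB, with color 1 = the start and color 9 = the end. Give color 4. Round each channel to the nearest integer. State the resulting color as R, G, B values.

With 9 swatches and endpoints inclusive, swatch 4 sits at t = (4 − 1)/(9 − 1) = 3/8 ≈ 0.375.
R = 89 + 0.375 × (82 − 89) = 86.375 → 86
G = 196 + 0.375 × (97 − 196) = 158.875 → 159
B = 147 + 0.375 × (107 − 147) = 132 → 132

(86, 159, 132)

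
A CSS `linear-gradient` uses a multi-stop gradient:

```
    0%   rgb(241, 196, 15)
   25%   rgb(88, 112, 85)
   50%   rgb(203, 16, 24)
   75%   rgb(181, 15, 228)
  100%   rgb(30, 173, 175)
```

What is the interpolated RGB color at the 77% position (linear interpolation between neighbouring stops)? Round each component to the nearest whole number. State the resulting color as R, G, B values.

(169, 28, 224)

77% lies between the 75% and 100% stops, so the local fraction is t = (77 − 75)/(100 − 75) = 2/25 ≈ 0.08.
R = 181 + 0.08 × (30 − 181) = 168.92 → 169
G = 15 + 0.08 × (173 − 15) = 27.64 → 28
B = 228 + 0.08 × (175 − 228) = 223.76 → 224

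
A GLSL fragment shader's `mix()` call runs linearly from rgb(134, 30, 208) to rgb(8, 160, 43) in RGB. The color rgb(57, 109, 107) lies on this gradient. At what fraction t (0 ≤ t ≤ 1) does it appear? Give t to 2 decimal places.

Invert the lerp on the B channel (largest span, 165): t = (107 − 208) / (43 − 208) = -101/-165 = 0.61212.
Check on R: (57 − 134)/(8 − 134) = 0.6111 ✓

0.61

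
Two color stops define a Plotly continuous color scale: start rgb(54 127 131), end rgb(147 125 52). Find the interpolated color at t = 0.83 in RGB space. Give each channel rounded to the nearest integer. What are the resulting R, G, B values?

R = 54 + 0.83 × (147 − 54) = 54 + 0.83 × 93 = 131.19 → 131
G = 127 + 0.83 × (125 − 127) = 127 + 0.83 × -2 = 125.34 → 125
B = 131 + 0.83 × (52 − 131) = 131 + 0.83 × -79 = 65.43 → 65

(131, 125, 65)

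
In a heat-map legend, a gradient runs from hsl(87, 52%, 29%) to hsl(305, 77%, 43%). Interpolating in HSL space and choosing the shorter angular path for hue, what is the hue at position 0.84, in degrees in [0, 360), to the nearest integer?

328

Hue: 305 − 87 = 218°, but |218| > 180 so the shorter arc goes the other way: Δh = 218 − 360 = -142°.
H = 87 + 0.84 × (-142) = -32.28 → -32 → -32 mod 360 = 328°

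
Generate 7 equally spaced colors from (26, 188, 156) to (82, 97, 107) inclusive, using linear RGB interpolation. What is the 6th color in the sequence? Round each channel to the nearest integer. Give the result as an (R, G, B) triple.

With 7 swatches and endpoints inclusive, swatch 6 sits at t = (6 − 1)/(7 − 1) = 5/6 ≈ 0.8333.
R = 26 + 0.8333 × (82 − 26) = 72.665 → 73
G = 188 + 0.8333 × (97 − 188) = 112.17 → 112
B = 156 + 0.8333 × (107 − 156) = 115.168 → 115

(73, 112, 115)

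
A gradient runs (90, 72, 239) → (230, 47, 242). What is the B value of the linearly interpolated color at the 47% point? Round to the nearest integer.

B = 239 + 0.47 × (242 − 239) = 240.41 → 240

240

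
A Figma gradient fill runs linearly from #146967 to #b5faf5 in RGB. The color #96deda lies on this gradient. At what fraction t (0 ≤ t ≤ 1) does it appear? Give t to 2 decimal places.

0.81

Invert the lerp on the R channel (largest span, 161): t = (150 − 20) / (181 − 20) = 130/161 = 0.80745.
Check on G: (222 − 105)/(250 − 105) = 0.8069 ✓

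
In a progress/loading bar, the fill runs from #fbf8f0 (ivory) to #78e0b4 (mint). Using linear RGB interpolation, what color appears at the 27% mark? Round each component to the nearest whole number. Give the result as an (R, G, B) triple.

#fbf8f0 → (251, 248, 240); #78e0b4 → (120, 224, 180).
27% corresponds to t = 0.27.
R = 251 + 0.27 × (120 − 251) = 251 + 0.27 × -131 = 215.63 → 216
G = 248 + 0.27 × (224 − 248) = 248 + 0.27 × -24 = 241.52 → 242
B = 240 + 0.27 × (180 − 240) = 240 + 0.27 × -60 = 223.8 → 224

(216, 242, 224)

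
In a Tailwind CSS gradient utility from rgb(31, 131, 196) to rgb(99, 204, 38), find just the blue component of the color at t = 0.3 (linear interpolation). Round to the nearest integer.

B = 196 + 0.3 × (38 − 196) = 148.6 → 149

149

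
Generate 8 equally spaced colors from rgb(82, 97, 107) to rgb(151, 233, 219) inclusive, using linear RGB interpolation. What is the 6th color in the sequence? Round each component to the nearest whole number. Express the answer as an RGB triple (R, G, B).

With 8 swatches and endpoints inclusive, swatch 6 sits at t = (6 − 1)/(8 − 1) = 5/7 ≈ 0.7143.
R = 82 + 0.7143 × (151 − 82) = 131.287 → 131
G = 97 + 0.7143 × (233 − 97) = 194.145 → 194
B = 107 + 0.7143 × (219 − 107) = 187.002 → 187

(131, 194, 187)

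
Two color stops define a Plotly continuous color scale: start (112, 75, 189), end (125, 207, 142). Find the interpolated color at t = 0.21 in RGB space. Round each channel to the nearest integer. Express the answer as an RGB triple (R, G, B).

R = 112 + 0.21 × (125 − 112) = 112 + 0.21 × 13 = 114.73 → 115
G = 75 + 0.21 × (207 − 75) = 75 + 0.21 × 132 = 102.72 → 103
B = 189 + 0.21 × (142 − 189) = 189 + 0.21 × -47 = 179.13 → 179

(115, 103, 179)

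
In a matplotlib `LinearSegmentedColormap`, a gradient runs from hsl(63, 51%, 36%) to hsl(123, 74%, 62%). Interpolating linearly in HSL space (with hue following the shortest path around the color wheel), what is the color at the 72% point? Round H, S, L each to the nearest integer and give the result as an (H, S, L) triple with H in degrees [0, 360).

(106, 68, 55)

Hue arc: Δh = 123 − 63 = 60° (|Δh| ≤ 180, already the shorter path).
H = 63 + 0.72 × (60) = 106.2 → 106°
S = 51 + 0.72 × (74 − 51) = 67.56 → 68%
L = 36 + 0.72 × (62 − 36) = 54.72 → 55%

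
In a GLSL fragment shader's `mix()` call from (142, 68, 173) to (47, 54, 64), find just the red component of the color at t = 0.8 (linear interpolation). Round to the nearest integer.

66

R = 142 + 0.8 × (47 − 142) = 66 → 66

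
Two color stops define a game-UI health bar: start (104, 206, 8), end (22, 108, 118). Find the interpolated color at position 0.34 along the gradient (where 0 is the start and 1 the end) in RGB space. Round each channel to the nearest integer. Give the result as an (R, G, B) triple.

R = 104 + 0.34 × (22 − 104) = 104 + 0.34 × -82 = 76.12 → 76
G = 206 + 0.34 × (108 − 206) = 206 + 0.34 × -98 = 172.68 → 173
B = 8 + 0.34 × (118 − 8) = 8 + 0.34 × 110 = 45.4 → 45

(76, 173, 45)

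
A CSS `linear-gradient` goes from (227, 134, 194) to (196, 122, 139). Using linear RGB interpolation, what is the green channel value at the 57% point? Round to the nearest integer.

127

G = 134 + 0.57 × (122 − 134) = 127.16 → 127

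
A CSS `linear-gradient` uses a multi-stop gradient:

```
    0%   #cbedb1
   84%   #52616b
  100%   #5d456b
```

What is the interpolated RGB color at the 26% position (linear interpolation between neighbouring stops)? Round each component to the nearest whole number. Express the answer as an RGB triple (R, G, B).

(166, 194, 155)

26% lies between the 0% and 84% stops, so the local fraction is t = (26 − 0)/(84 − 0) = 26/84 ≈ 0.3095.
#cbedb1 → (203, 237, 177); #52616b → (82, 97, 107).
R = 203 + 0.3095 × (82 − 203) = 165.55 → 166
G = 237 + 0.3095 × (97 − 237) = 193.67 → 194
B = 177 + 0.3095 × (107 − 177) = 155.335 → 155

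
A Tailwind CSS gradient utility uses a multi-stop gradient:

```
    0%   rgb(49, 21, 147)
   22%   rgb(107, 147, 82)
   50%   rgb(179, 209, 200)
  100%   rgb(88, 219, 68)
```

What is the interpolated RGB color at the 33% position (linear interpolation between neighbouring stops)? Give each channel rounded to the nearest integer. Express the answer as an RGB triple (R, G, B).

33% lies between the 22% and 50% stops, so the local fraction is t = (33 − 22)/(50 − 22) = 11/28 ≈ 0.3929.
R = 107 + 0.3929 × (179 − 107) = 135.289 → 135
G = 147 + 0.3929 × (209 − 147) = 171.36 → 171
B = 82 + 0.3929 × (200 − 82) = 128.362 → 128

(135, 171, 128)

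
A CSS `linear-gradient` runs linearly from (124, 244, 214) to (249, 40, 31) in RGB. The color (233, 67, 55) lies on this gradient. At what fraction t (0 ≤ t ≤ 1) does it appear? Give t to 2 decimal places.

Invert the lerp on the G channel (largest span, 204): t = (67 − 244) / (40 − 244) = -177/-204 = 0.86765.
Check on R: (233 − 124)/(249 − 124) = 0.872 ✓

0.87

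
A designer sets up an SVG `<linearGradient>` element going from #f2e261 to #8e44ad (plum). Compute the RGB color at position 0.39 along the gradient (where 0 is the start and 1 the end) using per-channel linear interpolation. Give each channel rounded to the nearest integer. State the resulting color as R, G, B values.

#f2e261 → (242, 226, 97); #8e44ad → (142, 68, 173).
R = 242 + 0.39 × (142 − 242) = 242 + 0.39 × -100 = 203 → 203
G = 226 + 0.39 × (68 − 226) = 226 + 0.39 × -158 = 164.38 → 164
B = 97 + 0.39 × (173 − 97) = 97 + 0.39 × 76 = 126.64 → 127

(203, 164, 127)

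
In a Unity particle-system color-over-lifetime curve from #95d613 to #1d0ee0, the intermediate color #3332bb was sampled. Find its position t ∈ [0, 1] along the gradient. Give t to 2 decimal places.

Invert the lerp on the B channel (largest span, 205): t = (187 − 19) / (224 − 19) = 168/205 = 0.81951.
Check on R: (51 − 149)/(29 − 149) = 0.8167 ✓

0.82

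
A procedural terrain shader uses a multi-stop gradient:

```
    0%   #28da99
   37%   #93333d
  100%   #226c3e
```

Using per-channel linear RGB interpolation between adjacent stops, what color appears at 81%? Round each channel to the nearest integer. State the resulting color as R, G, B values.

81% lies between the 37% and 100% stops, so the local fraction is t = (81 − 37)/(100 − 37) = 44/63 ≈ 0.6984.
#93333d → (147, 51, 61); #226c3e → (34, 108, 62).
R = 147 + 0.6984 × (34 − 147) = 68.081 → 68
G = 51 + 0.6984 × (108 − 51) = 90.809 → 91
B = 61 + 0.6984 × (62 − 61) = 61.698 → 62

(68, 91, 62)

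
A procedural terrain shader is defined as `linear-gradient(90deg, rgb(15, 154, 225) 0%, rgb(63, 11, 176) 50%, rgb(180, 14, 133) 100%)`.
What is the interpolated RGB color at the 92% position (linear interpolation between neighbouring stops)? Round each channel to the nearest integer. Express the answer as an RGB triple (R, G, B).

(161, 14, 140)

92% lies between the 50% and 100% stops, so the local fraction is t = (92 − 50)/(100 − 50) = 42/50 ≈ 0.84.
R = 63 + 0.84 × (180 − 63) = 161.28 → 161
G = 11 + 0.84 × (14 − 11) = 13.52 → 14
B = 176 + 0.84 × (133 − 176) = 139.88 → 140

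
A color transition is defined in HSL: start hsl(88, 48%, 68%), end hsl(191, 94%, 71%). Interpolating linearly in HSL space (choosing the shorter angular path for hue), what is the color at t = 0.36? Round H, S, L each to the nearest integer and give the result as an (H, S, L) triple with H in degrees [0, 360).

Hue arc: Δh = 191 − 88 = 103° (|Δh| ≤ 180, already the shorter path).
H = 88 + 0.36 × (103) = 125.08 → 125°
S = 48 + 0.36 × (94 − 48) = 64.56 → 65%
L = 68 + 0.36 × (71 − 68) = 69.08 → 69%

(125, 65, 69)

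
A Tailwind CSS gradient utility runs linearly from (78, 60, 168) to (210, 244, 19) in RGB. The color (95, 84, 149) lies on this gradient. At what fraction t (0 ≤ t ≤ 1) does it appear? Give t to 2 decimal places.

0.13

Invert the lerp on the G channel (largest span, 184): t = (84 − 60) / (244 − 60) = 24/184 = 0.13043.
Check on R: (95 − 78)/(210 − 78) = 0.1288 ✓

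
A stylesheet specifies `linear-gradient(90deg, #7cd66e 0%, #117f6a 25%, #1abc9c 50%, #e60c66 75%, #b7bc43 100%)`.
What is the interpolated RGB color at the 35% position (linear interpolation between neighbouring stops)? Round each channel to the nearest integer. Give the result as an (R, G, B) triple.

(21, 151, 126)

35% lies between the 25% and 50% stops, so the local fraction is t = (35 − 25)/(50 − 25) = 10/25 ≈ 0.4.
#117f6a → (17, 127, 106); #1abc9c → (26, 188, 156).
R = 17 + 0.4 × (26 − 17) = 20.6 → 21
G = 127 + 0.4 × (188 − 127) = 151.4 → 151
B = 106 + 0.4 × (156 − 106) = 126 → 126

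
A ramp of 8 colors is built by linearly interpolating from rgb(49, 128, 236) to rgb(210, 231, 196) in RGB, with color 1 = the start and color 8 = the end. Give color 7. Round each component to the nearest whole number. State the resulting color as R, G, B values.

(187, 216, 202)

With 8 swatches and endpoints inclusive, swatch 7 sits at t = (7 − 1)/(8 − 1) = 6/7 ≈ 0.8571.
R = 49 + 0.8571 × (210 − 49) = 186.993 → 187
G = 128 + 0.8571 × (231 − 128) = 216.281 → 216
B = 236 + 0.8571 × (196 − 236) = 201.716 → 202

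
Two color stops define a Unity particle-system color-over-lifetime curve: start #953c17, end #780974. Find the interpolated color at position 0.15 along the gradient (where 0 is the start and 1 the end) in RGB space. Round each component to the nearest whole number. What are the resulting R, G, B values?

(145, 52, 37)

#953c17 → (149, 60, 23); #780974 → (120, 9, 116).
R = 149 + 0.15 × (120 − 149) = 149 + 0.15 × -29 = 144.65 → 145
G = 60 + 0.15 × (9 − 60) = 60 + 0.15 × -51 = 52.35 → 52
B = 23 + 0.15 × (116 − 23) = 23 + 0.15 × 93 = 36.95 → 37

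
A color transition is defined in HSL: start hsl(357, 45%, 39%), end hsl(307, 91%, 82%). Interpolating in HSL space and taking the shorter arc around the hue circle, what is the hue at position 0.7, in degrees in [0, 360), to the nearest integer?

322

Hue arc: Δh = 307 − 357 = -50° (|Δh| ≤ 180, already the shorter path).
H = 357 + 0.7 × (-50) = 322 → 322°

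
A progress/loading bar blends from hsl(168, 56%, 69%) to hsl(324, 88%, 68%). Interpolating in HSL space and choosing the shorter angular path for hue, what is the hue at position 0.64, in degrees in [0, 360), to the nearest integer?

Hue arc: Δh = 324 − 168 = 156° (|Δh| ≤ 180, already the shorter path).
H = 168 + 0.64 × (156) = 267.84 → 268°

268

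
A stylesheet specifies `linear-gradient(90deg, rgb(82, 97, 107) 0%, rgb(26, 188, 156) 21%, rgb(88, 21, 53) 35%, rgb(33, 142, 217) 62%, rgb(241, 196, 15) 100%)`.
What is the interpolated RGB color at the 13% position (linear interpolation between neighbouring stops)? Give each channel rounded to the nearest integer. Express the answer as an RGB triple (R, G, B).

13% lies between the 0% and 21% stops, so the local fraction is t = (13 − 0)/(21 − 0) = 13/21 ≈ 0.619.
R = 82 + 0.619 × (26 − 82) = 47.336 → 47
G = 97 + 0.619 × (188 − 97) = 153.329 → 153
B = 107 + 0.619 × (156 − 107) = 137.331 → 137

(47, 153, 137)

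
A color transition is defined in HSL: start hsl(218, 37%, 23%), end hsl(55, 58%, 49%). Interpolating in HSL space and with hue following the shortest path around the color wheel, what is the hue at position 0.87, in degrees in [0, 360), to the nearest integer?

Hue arc: Δh = 55 − 218 = -163° (|Δh| ≤ 180, already the shorter path).
H = 218 + 0.87 × (-163) = 76.19 → 76°

76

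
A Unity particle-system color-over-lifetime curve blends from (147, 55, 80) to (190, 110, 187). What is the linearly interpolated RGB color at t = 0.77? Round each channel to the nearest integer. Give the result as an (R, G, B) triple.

(180, 97, 162)

R = 147 + 0.77 × (190 − 147) = 147 + 0.77 × 43 = 180.11 → 180
G = 55 + 0.77 × (110 − 55) = 55 + 0.77 × 55 = 97.35 → 97
B = 80 + 0.77 × (187 − 80) = 80 + 0.77 × 107 = 162.39 → 162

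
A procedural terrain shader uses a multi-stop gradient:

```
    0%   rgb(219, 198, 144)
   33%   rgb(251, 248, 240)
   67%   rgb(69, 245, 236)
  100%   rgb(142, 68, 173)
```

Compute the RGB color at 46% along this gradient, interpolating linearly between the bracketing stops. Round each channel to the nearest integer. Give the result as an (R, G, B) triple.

(181, 247, 238)

46% lies between the 33% and 67% stops, so the local fraction is t = (46 − 33)/(67 − 33) = 13/34 ≈ 0.3824.
R = 251 + 0.3824 × (69 − 251) = 181.403 → 181
G = 248 + 0.3824 × (245 − 248) = 246.853 → 247
B = 240 + 0.3824 × (236 − 240) = 238.47 → 238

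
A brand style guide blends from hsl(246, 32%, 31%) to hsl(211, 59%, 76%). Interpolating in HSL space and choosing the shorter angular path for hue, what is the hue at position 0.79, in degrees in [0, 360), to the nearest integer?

218

Hue arc: Δh = 211 − 246 = -35° (|Δh| ≤ 180, already the shorter path).
H = 246 + 0.79 × (-35) = 218.35 → 218°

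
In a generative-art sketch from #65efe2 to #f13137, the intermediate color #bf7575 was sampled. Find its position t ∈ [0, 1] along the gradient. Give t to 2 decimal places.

0.64

Invert the lerp on the G channel (largest span, 190): t = (117 − 239) / (49 − 239) = -122/-190 = 0.64211.
Check on R: (191 − 101)/(241 − 101) = 0.6429 ✓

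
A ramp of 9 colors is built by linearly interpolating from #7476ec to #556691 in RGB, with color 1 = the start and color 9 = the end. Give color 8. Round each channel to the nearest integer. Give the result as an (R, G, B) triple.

(89, 104, 156)

With 9 swatches and endpoints inclusive, swatch 8 sits at t = (8 − 1)/(9 − 1) = 7/8 ≈ 0.875.
#7476ec → (116, 118, 236); #556691 → (85, 102, 145).
R = 116 + 0.875 × (85 − 116) = 88.875 → 89
G = 118 + 0.875 × (102 − 118) = 104 → 104
B = 236 + 0.875 × (145 − 236) = 156.375 → 156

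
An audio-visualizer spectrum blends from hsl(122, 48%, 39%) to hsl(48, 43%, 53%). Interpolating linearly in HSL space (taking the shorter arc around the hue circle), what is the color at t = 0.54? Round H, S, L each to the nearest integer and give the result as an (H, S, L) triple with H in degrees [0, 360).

(82, 45, 47)

Hue arc: Δh = 48 − 122 = -74° (|Δh| ≤ 180, already the shorter path).
H = 122 + 0.54 × (-74) = 82.04 → 82°
S = 48 + 0.54 × (43 − 48) = 45.3 → 45%
L = 39 + 0.54 × (53 − 39) = 46.56 → 47%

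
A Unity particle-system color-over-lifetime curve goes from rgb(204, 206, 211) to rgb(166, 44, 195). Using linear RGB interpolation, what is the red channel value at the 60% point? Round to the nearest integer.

R = 204 + 0.6 × (166 − 204) = 181.2 → 181

181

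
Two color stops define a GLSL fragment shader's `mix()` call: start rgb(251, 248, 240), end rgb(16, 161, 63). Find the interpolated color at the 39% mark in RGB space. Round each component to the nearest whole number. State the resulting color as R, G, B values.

(159, 214, 171)

39% corresponds to t = 0.39.
R = 251 + 0.39 × (16 − 251) = 251 + 0.39 × -235 = 159.35 → 159
G = 248 + 0.39 × (161 − 248) = 248 + 0.39 × -87 = 214.07 → 214
B = 240 + 0.39 × (63 − 240) = 240 + 0.39 × -177 = 170.97 → 171
So the blended color is (159, 214, 171), about #9fd6ab.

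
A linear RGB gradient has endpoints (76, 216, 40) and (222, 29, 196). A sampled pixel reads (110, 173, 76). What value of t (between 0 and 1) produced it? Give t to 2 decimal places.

Invert the lerp on the G channel (largest span, 187): t = (173 − 216) / (29 − 216) = -43/-187 = 0.22995.
Check on R: (110 − 76)/(222 − 76) = 0.2329 ✓

0.23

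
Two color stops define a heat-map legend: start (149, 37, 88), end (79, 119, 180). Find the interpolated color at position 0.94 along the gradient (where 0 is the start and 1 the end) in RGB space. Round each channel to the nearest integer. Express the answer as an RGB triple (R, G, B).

(83, 114, 174)

R = 149 + 0.94 × (79 − 149) = 149 + 0.94 × -70 = 83.2 → 83
G = 37 + 0.94 × (119 − 37) = 37 + 0.94 × 82 = 114.08 → 114
B = 88 + 0.94 × (180 − 88) = 88 + 0.94 × 92 = 174.48 → 174
So the blended color is (83, 114, 174), about #5372ae.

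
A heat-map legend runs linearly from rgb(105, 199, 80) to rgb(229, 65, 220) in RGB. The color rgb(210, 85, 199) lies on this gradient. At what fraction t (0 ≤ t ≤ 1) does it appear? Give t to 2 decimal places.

Invert the lerp on the B channel (largest span, 140): t = (199 − 80) / (220 − 80) = 119/140 = 0.85.
Check on R: (210 − 105)/(229 − 105) = 0.8468 ✓

0.85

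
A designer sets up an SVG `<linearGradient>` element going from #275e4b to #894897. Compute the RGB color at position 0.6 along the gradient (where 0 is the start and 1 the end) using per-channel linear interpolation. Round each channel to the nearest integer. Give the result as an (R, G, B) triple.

(98, 81, 121)

#275e4b → (39, 94, 75); #894897 → (137, 72, 151).
R = 39 + 0.6 × (137 − 39) = 39 + 0.6 × 98 = 97.8 → 98
G = 94 + 0.6 × (72 − 94) = 94 + 0.6 × -22 = 80.8 → 81
B = 75 + 0.6 × (151 − 75) = 75 + 0.6 × 76 = 120.6 → 121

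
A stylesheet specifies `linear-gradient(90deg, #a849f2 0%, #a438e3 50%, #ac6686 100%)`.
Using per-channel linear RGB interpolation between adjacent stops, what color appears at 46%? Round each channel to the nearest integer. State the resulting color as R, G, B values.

46% lies between the 0% and 50% stops, so the local fraction is t = (46 − 0)/(50 − 0) = 46/50 ≈ 0.92.
#a849f2 → (168, 73, 242); #a438e3 → (164, 56, 227).
R = 168 + 0.92 × (164 − 168) = 164.32 → 164
G = 73 + 0.92 × (56 − 73) = 57.36 → 57
B = 242 + 0.92 × (227 − 242) = 228.2 → 228

(164, 57, 228)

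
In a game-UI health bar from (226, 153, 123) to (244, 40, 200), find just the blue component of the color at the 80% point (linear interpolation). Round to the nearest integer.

B = 123 + 0.8 × (200 − 123) = 184.6 → 185

185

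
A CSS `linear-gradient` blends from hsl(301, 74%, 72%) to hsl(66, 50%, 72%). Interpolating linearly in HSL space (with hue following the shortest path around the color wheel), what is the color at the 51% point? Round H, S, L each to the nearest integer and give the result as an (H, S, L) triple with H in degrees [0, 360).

(5, 62, 72)

Hue: 66 − 301 = -235°, but |-235| > 180 so the shorter arc goes the other way: Δh = -235 + 360 = 125°.
H = 301 + 0.51 × (125) = 364.75 → 365 → 365 mod 360 = 5°
S = 74 + 0.51 × (50 − 74) = 61.76 → 62%
L = 72 + 0.51 × (72 − 72) = 72 → 72%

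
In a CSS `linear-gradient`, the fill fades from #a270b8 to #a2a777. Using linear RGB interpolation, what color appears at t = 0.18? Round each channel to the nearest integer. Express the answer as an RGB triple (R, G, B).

(162, 122, 172)

#a270b8 → (162, 112, 184); #a2a777 → (162, 167, 119).
R = 162 + 0.18 × (162 − 162) = 162 + 0.18 × 0 = 162 → 162
G = 112 + 0.18 × (167 − 112) = 112 + 0.18 × 55 = 121.9 → 122
B = 184 + 0.18 × (119 − 184) = 184 + 0.18 × -65 = 172.3 → 172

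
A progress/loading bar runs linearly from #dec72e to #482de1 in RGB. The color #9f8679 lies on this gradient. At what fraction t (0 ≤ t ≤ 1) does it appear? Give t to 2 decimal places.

Invert the lerp on the B channel (largest span, 179): t = (121 − 46) / (225 − 46) = 75/179 = 0.41899.
Check on R: (159 − 222)/(72 − 222) = 0.42 ✓

0.42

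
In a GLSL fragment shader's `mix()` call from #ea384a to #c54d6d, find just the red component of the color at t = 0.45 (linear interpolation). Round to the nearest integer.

R₁ = 234 (from #ea384a), R₂ = 197 (from #c54d6d).
R = 234 + 0.45 × (197 − 234) = 217.35 → 217

217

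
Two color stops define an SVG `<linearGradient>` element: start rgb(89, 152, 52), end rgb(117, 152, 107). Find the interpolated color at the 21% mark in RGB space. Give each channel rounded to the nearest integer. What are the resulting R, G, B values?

21% corresponds to t = 0.21.
R = 89 + 0.21 × (117 − 89) = 89 + 0.21 × 28 = 94.88 → 95
G = 152 + 0.21 × (152 − 152) = 152 + 0.21 × 0 = 152 → 152
B = 52 + 0.21 × (107 − 52) = 52 + 0.21 × 55 = 63.55 → 64

(95, 152, 64)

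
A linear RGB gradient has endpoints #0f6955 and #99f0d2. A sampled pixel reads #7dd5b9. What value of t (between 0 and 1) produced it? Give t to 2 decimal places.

Invert the lerp on the R channel (largest span, 138): t = (125 − 15) / (153 − 15) = 110/138 = 0.7971.
Check on G: (213 − 105)/(240 − 105) = 0.8 ✓

0.80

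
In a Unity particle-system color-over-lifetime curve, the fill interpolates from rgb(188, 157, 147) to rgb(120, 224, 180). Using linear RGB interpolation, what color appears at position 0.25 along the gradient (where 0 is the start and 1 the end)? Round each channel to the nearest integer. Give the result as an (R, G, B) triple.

(171, 174, 155)

R = 188 + 0.25 × (120 − 188) = 188 + 0.25 × -68 = 171 → 171
G = 157 + 0.25 × (224 − 157) = 157 + 0.25 × 67 = 173.75 → 174
B = 147 + 0.25 × (180 − 147) = 147 + 0.25 × 33 = 155.25 → 155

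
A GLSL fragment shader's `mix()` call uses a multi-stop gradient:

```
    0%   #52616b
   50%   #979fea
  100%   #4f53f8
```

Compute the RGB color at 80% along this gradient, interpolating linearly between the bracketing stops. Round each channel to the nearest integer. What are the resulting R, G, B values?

(108, 113, 242)

80% lies between the 50% and 100% stops, so the local fraction is t = (80 − 50)/(100 − 50) = 30/50 ≈ 0.6.
#979fea → (151, 159, 234); #4f53f8 → (79, 83, 248).
R = 151 + 0.6 × (79 − 151) = 107.8 → 108
G = 159 + 0.6 × (83 − 159) = 113.4 → 113
B = 234 + 0.6 × (248 − 234) = 242.4 → 242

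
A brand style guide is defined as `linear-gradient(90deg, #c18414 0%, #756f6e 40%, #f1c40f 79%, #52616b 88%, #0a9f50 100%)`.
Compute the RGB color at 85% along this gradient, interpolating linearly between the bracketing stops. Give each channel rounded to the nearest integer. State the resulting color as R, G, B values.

(135, 130, 76)

85% lies between the 79% and 88% stops, so the local fraction is t = (85 − 79)/(88 − 79) = 6/9 ≈ 0.6667.
#f1c40f → (241, 196, 15); #52616b → (82, 97, 107).
R = 241 + 0.6667 × (82 − 241) = 134.995 → 135
G = 196 + 0.6667 × (97 − 196) = 129.997 → 130
B = 15 + 0.6667 × (107 − 15) = 76.336 → 76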